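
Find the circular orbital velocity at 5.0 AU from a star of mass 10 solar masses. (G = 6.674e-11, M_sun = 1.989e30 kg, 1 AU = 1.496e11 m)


v = sqrt(GM/r) = sqrt(6.674e-11 * 1.989e+31 / 7.480e+11) = 42126.9186

42126.9186 m/s


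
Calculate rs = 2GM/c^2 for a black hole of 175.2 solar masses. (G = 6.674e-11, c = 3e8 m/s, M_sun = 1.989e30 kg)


M = 175.2 * 1.989e30 kg = 3.484728e+32 kg. rs = 2GM/c^2 = 2 * 6.674e-11 * 3.484728e+32 / (3e8)^2 = 516823.8816

516823.8816 m


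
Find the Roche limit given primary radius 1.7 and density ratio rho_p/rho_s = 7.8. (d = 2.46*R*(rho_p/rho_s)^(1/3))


d_Roche = 2.46 * 1.7 * 7.8^(1/3) = 8.2937

8.2937


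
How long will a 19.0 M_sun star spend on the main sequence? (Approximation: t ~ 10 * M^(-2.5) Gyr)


t = 10 * M^(-2.5) = 10 * 19.0^(-2.5) = 0.0064

0.0064 Gyr


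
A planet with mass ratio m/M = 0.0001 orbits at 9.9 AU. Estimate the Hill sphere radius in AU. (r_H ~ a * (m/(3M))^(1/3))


r_H = a * (m/3M)^(1/3) = 9.9 * (0.0001/3)^(1/3) = 0.3186

0.3186 AU


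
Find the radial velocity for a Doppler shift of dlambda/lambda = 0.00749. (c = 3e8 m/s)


v = (dlambda/lambda) * c = 0.00749 * 3e8 = 2.247e+06

2.247e+06 m/s


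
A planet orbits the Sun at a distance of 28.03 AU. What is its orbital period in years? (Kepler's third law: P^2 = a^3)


P = a^(3/2) = 28.03^1.5 = 148.4003

148.4003 years


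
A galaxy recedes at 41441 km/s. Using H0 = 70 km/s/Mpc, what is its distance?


d = v / H0 = 41441 / 70 = 592.0143

592.0143 Mpc


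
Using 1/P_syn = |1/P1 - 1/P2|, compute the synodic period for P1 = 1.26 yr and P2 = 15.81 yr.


1/P_syn = |1/P1 - 1/P2| = |1/1.26 - 1/15.81| => P_syn = 1.3691

1.3691 years


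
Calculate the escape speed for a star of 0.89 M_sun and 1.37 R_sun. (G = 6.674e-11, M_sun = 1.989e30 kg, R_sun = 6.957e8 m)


M = 0.89 * 1.989e30 kg = 1.77021e+30 kg; R = 1.37 * 6.957e8 m = 9.53109e+08 m. v_esc = sqrt(2GM/R) = sqrt(2 * 6.674e-11 * 1.77021e+30 / 9.53109e+08) = 497908.1197

497908.1197 m/s


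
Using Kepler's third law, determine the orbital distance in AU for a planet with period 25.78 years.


a = P^(2/3) = 25.78^(2/3) = 8.7268

8.7268 AU


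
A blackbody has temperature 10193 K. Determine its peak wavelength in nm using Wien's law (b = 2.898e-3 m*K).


lam_max = b / T = 2.898e-3 / 10193 = 2.843e-07 m = 284.3128 nm

284.3128 nm


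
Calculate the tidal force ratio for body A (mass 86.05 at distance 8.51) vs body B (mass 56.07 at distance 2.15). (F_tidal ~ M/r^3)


Ratio = (M1/r1^3) / (M2/r2^3) = (86.05/8.51^3) / (56.07/2.15^3) = 0.0247

0.0247


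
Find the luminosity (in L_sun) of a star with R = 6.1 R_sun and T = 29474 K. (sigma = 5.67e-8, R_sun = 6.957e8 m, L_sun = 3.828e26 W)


R = 6.1 * 6.957e8 m = 4.24377e+09 m. L = 4*pi*R^2*sigma*T^4 = 4*pi*(4.24377e+09)^2 * 5.67e-8 * 29474^4 = 9.683958428e+30 W. L/L_sun = 9.683958428e+30 / 3.828e26 = 25297.697

25297.697 L_sun


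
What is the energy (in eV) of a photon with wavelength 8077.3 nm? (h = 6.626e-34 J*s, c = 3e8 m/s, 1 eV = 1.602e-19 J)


E = hc/lambda = 6.626e-34 * 3e8 / 8.077e-06 = 2.461e-20 J = 0.1536 eV

0.1536 eV


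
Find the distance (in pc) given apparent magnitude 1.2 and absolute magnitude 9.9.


d = 10^((m - M + 5)/5) = 10^((1.2 - 9.9 + 5)/5) = 0.182

0.182 pc


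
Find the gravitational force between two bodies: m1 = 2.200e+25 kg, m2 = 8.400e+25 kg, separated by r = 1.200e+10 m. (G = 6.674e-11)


F = G*m1*m2/r^2 = 6.674e-11 * 2.200e+25 * 8.400e+25 / (1.200e+10)^2 = 6.674e-11 * 1.848e+51 / 1.440e+20 = 8.565e+20

8.565e+20 N


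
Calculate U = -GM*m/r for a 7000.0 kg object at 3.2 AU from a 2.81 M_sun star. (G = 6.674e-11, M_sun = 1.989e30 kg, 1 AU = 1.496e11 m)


M = 2.81 * 1.989e30 kg = 5.58909e+30 kg; r = 3.2 AU * 1.496e11 m/AU = 4.7872e+11 m. U = -GM*m/r = -(6.674e-11 * 5.58909e+30 * 7000.0) / 4.7872e+11 = -5.454e+12

-5.454e+12 J


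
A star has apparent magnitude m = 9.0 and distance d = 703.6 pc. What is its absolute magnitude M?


M = m - 5*log10(d) + 5 = 9.0 - 5*log10(703.6) + 5 = -0.2366

-0.2366


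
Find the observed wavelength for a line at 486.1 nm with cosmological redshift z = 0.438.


lam_obs = lam_emit * (1 + z) = 486.1 * (1 + 0.438) = 699.0118

699.0118 nm


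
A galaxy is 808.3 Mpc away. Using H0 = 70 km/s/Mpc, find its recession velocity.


v = H0 * d = 70 * 808.3 = 56581.0

56581.0 km/s


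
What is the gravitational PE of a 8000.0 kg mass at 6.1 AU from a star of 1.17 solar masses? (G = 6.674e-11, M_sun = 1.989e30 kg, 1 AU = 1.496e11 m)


M = 1.17 * 1.989e30 kg = 2.32713e+30 kg; r = 6.1 AU * 1.496e11 m/AU = 9.1256e+11 m. U = -GM*m/r = -(6.674e-11 * 2.32713e+30 * 8000.0) / 9.1256e+11 = -1.362e+12

-1.362e+12 J


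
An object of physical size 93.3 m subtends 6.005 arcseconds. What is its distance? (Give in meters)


D = size / theta_rad, theta_rad = 6.005 * pi/(180*3600) = 2.911e-05, D = 3.205e+06

3.205e+06 m


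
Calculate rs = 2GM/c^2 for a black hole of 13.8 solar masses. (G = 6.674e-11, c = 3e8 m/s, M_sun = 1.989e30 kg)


M = 13.8 * 1.989e30 kg = 2.74482e+31 kg. rs = 2GM/c^2 = 2 * 6.674e-11 * 2.74482e+31 / (3e8)^2 = 40708.7304

40708.7304 m


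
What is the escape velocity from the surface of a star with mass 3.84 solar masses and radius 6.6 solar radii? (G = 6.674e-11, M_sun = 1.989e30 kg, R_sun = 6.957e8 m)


M = 3.84 * 1.989e30 kg = 7.63776e+30 kg; R = 6.6 * 6.957e8 m = 4.59162e+09 m. v_esc = sqrt(2GM/R) = sqrt(2 * 6.674e-11 * 7.63776e+30 / 4.59162e+09) = 471203.0938

471203.0938 m/s


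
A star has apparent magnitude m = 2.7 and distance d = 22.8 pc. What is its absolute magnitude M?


M = m - 5*log10(d) + 5 = 2.7 - 5*log10(22.8) + 5 = 0.9103

0.9103


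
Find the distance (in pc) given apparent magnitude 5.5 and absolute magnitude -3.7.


d = 10^((m - M + 5)/5) = 10^((5.5 - -3.7 + 5)/5) = 691.831

691.831 pc


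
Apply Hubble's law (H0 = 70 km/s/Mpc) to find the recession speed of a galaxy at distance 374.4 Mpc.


v = H0 * d = 70 * 374.4 = 26208.0

26208.0 km/s


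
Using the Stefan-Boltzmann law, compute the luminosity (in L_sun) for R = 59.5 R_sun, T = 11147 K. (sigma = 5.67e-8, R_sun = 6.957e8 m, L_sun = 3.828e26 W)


R = 59.5 * 6.957e8 m = 4.139415e+10 m. L = 4*pi*R^2*sigma*T^4 = 4*pi*(4.139415e+10)^2 * 5.67e-8 * 11147^4 = 1.884963155e+31 W. L/L_sun = 1.884963155e+31 / 3.828e26 = 49241.4617

49241.4617 L_sun


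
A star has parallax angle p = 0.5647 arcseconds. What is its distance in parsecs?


d = 1/p = 1/0.5647 = 1.7709

1.7709 pc


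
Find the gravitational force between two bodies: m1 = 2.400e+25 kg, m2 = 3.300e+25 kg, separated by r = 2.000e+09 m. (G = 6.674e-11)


F = G*m1*m2/r^2 = 6.674e-11 * 2.400e+25 * 3.300e+25 / (2.000e+09)^2 = 6.674e-11 * 7.920e+50 / 4.000e+18 = 1.321e+22

1.321e+22 N


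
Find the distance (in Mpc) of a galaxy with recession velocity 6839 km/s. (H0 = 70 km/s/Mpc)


d = v / H0 = 6839 / 70 = 97.7

97.7 Mpc


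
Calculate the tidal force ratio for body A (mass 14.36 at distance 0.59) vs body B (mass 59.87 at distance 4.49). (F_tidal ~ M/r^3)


Ratio = (M1/r1^3) / (M2/r2^3) = (14.36/0.59^3) / (59.87/4.49^3) = 105.7129

105.7129


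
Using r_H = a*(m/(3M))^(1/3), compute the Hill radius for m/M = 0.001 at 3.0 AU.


r_H = a * (m/3M)^(1/3) = 3.0 * (0.001/3)^(1/3) = 0.208

0.208 AU


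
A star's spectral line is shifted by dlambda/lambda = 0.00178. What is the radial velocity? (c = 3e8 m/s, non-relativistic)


v = (dlambda/lambda) * c = 0.00178 * 3e8 = 534000.0

534000.0 m/s


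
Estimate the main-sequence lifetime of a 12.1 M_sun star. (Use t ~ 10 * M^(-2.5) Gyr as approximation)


t = 10 * M^(-2.5) = 10 * 12.1^(-2.5) = 0.0196

0.0196 Gyr


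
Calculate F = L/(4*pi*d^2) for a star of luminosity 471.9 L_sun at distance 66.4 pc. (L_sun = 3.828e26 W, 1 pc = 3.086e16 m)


F = L / (4*pi*d^2) = 1.806e+29 / (4*pi*(2.049e+18)^2) = 3.424e-09

3.424e-09 W/m^2


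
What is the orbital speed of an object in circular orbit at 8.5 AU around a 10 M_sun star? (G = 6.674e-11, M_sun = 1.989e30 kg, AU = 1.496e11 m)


v = sqrt(GM/r) = sqrt(6.674e-11 * 1.989e+31 / 1.272e+12) = 32309.8717

32309.8717 m/s


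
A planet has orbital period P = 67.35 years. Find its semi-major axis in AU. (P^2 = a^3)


a = P^(2/3) = 67.35^(2/3) = 16.5536

16.5536 AU


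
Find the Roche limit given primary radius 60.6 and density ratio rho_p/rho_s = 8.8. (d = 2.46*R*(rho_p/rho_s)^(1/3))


d_Roche = 2.46 * 60.6 * 8.8^(1/3) = 307.7764

307.7764


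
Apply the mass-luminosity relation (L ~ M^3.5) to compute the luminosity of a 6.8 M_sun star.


L/L_sun = (M/M_sun)^3.5 = 6.8^3.5 = 819.9383

819.9383 L_sun


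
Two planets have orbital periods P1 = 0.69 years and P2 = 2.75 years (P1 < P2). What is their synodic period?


1/P_syn = |1/P1 - 1/P2| = |1/0.69 - 1/2.75| => P_syn = 0.9211

0.9211 years


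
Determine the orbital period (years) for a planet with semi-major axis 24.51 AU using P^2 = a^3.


P = a^(3/2) = 24.51^1.5 = 121.3431

121.3431 years


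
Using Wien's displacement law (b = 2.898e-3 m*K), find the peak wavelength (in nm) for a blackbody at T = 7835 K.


lam_max = b / T = 2.898e-3 / 7835 = 3.699e-07 m = 369.8787 nm

369.8787 nm


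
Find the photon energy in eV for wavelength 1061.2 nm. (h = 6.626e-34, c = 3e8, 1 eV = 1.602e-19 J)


E = hc/lambda = 6.626e-34 * 3e8 / 1.061e-06 = 1.873e-19 J = 1.1693 eV

1.1693 eV


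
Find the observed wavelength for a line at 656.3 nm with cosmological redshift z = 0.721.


lam_obs = lam_emit * (1 + z) = 656.3 * (1 + 0.721) = 1129.4923

1129.4923 nm


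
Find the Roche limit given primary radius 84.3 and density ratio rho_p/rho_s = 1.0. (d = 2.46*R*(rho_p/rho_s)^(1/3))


d_Roche = 2.46 * 84.3 * 1.0^(1/3) = 207.378

207.378


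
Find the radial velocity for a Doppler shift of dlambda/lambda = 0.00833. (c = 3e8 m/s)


v = (dlambda/lambda) * c = 0.00833 * 3e8 = 2.499e+06

2.499e+06 m/s


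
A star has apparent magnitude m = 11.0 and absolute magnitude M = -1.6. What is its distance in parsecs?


d = 10^((m - M + 5)/5) = 10^((11.0 - -1.6 + 5)/5) = 3311.3112

3311.3112 pc


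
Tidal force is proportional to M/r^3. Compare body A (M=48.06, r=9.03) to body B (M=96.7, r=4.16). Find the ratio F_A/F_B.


Ratio = (M1/r1^3) / (M2/r2^3) = (48.06/9.03^3) / (96.7/4.16^3) = 0.0486

0.0486


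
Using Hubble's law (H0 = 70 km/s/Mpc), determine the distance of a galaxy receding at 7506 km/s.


d = v / H0 = 7506 / 70 = 107.2286

107.2286 Mpc


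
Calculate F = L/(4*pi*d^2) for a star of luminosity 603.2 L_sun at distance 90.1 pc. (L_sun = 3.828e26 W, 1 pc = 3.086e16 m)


F = L / (4*pi*d^2) = 2.309e+29 / (4*pi*(2.780e+18)^2) = 2.377e-09

2.377e-09 W/m^2


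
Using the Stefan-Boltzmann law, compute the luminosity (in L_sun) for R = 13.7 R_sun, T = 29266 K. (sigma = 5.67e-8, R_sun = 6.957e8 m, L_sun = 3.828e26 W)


R = 13.7 * 6.957e8 m = 9.53109e+09 m. L = 4*pi*R^2*sigma*T^4 = 4*pi*(9.53109e+09)^2 * 5.67e-8 * 29266^4 = 4.748227697e+31 W. L/L_sun = 4.748227697e+31 / 3.828e26 = 124039.386

124039.386 L_sun


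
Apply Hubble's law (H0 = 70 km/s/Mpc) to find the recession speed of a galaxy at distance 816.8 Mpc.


v = H0 * d = 70 * 816.8 = 57176.0

57176.0 km/s


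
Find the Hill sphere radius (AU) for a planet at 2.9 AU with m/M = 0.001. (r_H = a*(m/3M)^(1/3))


r_H = a * (m/3M)^(1/3) = 2.9 * (0.001/3)^(1/3) = 0.2011

0.2011 AU


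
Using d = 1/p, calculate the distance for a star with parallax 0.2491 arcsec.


d = 1/p = 1/0.2491 = 4.0145

4.0145 pc


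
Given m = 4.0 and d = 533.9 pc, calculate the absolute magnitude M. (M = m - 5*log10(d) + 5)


M = m - 5*log10(d) + 5 = 4.0 - 5*log10(533.9) + 5 = -4.6373

-4.6373


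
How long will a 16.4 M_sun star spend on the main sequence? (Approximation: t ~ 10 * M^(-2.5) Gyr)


t = 10 * M^(-2.5) = 10 * 16.4^(-2.5) = 0.0092

0.0092 Gyr


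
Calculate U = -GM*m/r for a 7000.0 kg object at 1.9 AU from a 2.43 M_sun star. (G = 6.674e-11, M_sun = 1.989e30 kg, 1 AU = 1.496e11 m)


M = 2.43 * 1.989e30 kg = 4.83327e+30 kg; r = 1.9 AU * 1.496e11 m/AU = 2.8424e+11 m. U = -GM*m/r = -(6.674e-11 * 4.83327e+30 * 7000.0) / 2.8424e+11 = -7.944e+12

-7.944e+12 J


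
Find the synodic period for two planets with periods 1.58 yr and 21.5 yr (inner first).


1/P_syn = |1/P1 - 1/P2| = |1/1.58 - 1/21.5| => P_syn = 1.7053

1.7053 years


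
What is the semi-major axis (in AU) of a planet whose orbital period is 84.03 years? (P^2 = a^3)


a = P^(2/3) = 84.03^(2/3) = 19.1848

19.1848 AU


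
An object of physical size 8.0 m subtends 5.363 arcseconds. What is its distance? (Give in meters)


D = size / theta_rad, theta_rad = 5.363 * pi/(180*3600) = 2.600e-05, D = 307685.7076

307685.7076 m


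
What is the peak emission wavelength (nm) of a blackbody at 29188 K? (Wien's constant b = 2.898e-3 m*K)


lam_max = b / T = 2.898e-3 / 29188 = 9.929e-08 m = 99.2874 nm

99.2874 nm


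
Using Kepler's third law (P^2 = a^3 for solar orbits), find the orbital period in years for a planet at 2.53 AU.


P = a^(3/2) = 2.53^1.5 = 4.0242

4.0242 years


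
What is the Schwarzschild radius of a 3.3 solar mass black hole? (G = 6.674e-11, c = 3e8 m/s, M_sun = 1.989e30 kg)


M = 3.3 * 1.989e30 kg = 6.5637e+30 kg. rs = 2GM/c^2 = 2 * 6.674e-11 * 6.5637e+30 / (3e8)^2 = 9734.6964

9734.6964 m


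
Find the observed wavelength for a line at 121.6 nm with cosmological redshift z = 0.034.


lam_obs = lam_emit * (1 + z) = 121.6 * (1 + 0.034) = 125.7344

125.7344 nm


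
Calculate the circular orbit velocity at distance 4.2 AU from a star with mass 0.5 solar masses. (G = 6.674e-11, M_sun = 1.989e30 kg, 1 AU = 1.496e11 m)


v = sqrt(GM/r) = sqrt(6.674e-11 * 9.945e+29 / 6.283e+11) = 10277.9157

10277.9157 m/s


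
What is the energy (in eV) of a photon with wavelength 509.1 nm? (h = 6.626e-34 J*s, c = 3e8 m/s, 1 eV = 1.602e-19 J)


E = hc/lambda = 6.626e-34 * 3e8 / 5.091e-07 = 3.905e-19 J = 2.4373 eV

2.4373 eV


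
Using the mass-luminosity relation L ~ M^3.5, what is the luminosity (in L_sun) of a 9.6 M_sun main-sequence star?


L/L_sun = (M/M_sun)^3.5 = 9.6^3.5 = 2741.2542

2741.2542 L_sun


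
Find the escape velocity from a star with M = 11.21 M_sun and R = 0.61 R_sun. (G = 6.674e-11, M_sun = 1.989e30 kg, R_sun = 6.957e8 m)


M = 11.21 * 1.989e30 kg = 2.229669e+31 kg; R = 0.61 * 6.957e8 m = 4.24377e+08 m. v_esc = sqrt(2GM/R) = sqrt(2 * 6.674e-11 * 2.229669e+31 / 4.24377e+08) = 2.648e+06

2.648e+06 m/s


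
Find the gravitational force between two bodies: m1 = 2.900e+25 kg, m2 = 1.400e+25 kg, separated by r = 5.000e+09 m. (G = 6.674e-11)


F = G*m1*m2/r^2 = 6.674e-11 * 2.900e+25 * 1.400e+25 / (5.000e+09)^2 = 6.674e-11 * 4.060e+50 / 2.500e+19 = 1.084e+21

1.084e+21 N


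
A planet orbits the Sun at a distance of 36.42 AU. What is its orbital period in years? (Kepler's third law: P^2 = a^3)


P = a^(3/2) = 36.42^1.5 = 219.791

219.791 years


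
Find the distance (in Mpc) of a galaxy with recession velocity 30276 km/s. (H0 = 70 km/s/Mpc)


d = v / H0 = 30276 / 70 = 432.5143

432.5143 Mpc


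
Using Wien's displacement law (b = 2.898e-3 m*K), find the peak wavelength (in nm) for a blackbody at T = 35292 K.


lam_max = b / T = 2.898e-3 / 35292 = 8.211e-08 m = 82.1149 nm

82.1149 nm


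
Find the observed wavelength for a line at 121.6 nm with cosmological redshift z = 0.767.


lam_obs = lam_emit * (1 + z) = 121.6 * (1 + 0.767) = 214.8672

214.8672 nm


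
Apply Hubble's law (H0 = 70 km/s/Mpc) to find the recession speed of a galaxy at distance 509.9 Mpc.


v = H0 * d = 70 * 509.9 = 35693.0

35693.0 km/s


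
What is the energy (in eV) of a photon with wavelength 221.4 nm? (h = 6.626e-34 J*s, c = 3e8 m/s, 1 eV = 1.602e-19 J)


E = hc/lambda = 6.626e-34 * 3e8 / 2.214e-07 = 8.978e-19 J = 5.6044 eV

5.6044 eV


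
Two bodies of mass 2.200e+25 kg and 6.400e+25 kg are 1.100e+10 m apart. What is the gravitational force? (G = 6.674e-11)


F = G*m1*m2/r^2 = 6.674e-11 * 2.200e+25 * 6.400e+25 / (1.100e+10)^2 = 6.674e-11 * 1.408e+51 / 1.210e+20 = 7.766e+20

7.766e+20 N


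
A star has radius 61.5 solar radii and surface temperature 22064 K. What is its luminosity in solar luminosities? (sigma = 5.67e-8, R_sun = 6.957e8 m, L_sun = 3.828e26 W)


R = 61.5 * 6.957e8 m = 4.278555e+10 m. L = 4*pi*R^2*sigma*T^4 = 4*pi*(4.278555e+10)^2 * 5.67e-8 * 22064^4 = 3.091179015e+32 W. L/L_sun = 3.091179015e+32 / 3.828e26 = 807518.0291

807518.0291 L_sun


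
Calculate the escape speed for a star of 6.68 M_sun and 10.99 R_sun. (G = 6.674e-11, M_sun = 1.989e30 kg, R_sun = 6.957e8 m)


M = 6.68 * 1.989e30 kg = 1.328652e+31 kg; R = 10.99 * 6.957e8 m = 7.645743e+09 m. v_esc = sqrt(2GM/R) = sqrt(2 * 6.674e-11 * 1.328652e+31 / 7.645743e+09) = 481619.2909

481619.2909 m/s


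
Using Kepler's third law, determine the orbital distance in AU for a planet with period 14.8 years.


a = P^(2/3) = 14.8^(2/3) = 6.028

6.028 AU


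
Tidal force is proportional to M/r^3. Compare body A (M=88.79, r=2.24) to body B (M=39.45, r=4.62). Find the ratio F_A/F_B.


Ratio = (M1/r1^3) / (M2/r2^3) = (88.79/2.24^3) / (39.45/4.62^3) = 19.7469

19.7469


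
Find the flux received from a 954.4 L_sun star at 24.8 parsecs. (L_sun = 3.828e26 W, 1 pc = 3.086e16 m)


F = L / (4*pi*d^2) = 3.653e+29 / (4*pi*(7.653e+17)^2) = 4.964e-08

4.964e-08 W/m^2


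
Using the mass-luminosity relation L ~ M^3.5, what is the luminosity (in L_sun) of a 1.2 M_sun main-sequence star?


L/L_sun = (M/M_sun)^3.5 = 1.2^3.5 = 1.8929

1.8929 L_sun


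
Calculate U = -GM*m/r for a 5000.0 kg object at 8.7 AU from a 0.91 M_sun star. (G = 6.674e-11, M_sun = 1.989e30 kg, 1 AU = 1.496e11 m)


M = 0.91 * 1.989e30 kg = 1.80999e+30 kg; r = 8.7 AU * 1.496e11 m/AU = 1.30152e+12 m. U = -GM*m/r = -(6.674e-11 * 1.80999e+30 * 5000.0) / 1.30152e+12 = -4.641e+11

-4.641e+11 J


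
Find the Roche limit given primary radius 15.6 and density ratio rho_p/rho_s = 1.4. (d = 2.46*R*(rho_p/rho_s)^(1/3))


d_Roche = 2.46 * 15.6 * 1.4^(1/3) = 42.9308

42.9308


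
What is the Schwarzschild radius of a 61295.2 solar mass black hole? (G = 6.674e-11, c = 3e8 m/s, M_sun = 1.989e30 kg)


M = 61295.2 * 1.989e30 kg = 1.219161528e+35 kg. rs = 2GM/c^2 = 2 * 6.674e-11 * 1.219161528e+35 / (3e8)^2 = 1.808e+08

1.808e+08 m


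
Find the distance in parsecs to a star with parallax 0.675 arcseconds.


d = 1/p = 1/0.675 = 1.4815

1.4815 pc


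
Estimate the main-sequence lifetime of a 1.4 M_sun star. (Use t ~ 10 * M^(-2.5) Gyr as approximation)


t = 10 * M^(-2.5) = 10 * 1.4^(-2.5) = 4.312

4.312 Gyr


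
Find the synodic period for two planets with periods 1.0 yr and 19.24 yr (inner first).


1/P_syn = |1/P1 - 1/P2| = |1/1.0 - 1/19.24| => P_syn = 1.0548

1.0548 years


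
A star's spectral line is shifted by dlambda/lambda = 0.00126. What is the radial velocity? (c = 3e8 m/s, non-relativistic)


v = (dlambda/lambda) * c = 0.00126 * 3e8 = 378000.0

378000.0 m/s


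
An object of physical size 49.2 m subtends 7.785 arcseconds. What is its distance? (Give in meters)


D = size / theta_rad, theta_rad = 7.785 * pi/(180*3600) = 3.774e-05, D = 1.304e+06

1.304e+06 m


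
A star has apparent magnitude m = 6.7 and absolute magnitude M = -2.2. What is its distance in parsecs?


d = 10^((m - M + 5)/5) = 10^((6.7 - -2.2 + 5)/5) = 602.5596

602.5596 pc


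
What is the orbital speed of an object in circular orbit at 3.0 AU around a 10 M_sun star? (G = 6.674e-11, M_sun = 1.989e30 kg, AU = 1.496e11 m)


v = sqrt(GM/r) = sqrt(6.674e-11 * 1.989e+31 / 4.488e+11) = 54385.6181

54385.6181 m/s


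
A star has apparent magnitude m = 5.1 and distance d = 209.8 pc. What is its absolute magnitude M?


M = m - 5*log10(d) + 5 = 5.1 - 5*log10(209.8) + 5 = -1.509

-1.509


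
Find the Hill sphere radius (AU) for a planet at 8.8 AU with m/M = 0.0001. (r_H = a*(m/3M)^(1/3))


r_H = a * (m/3M)^(1/3) = 8.8 * (0.0001/3)^(1/3) = 0.2832

0.2832 AU


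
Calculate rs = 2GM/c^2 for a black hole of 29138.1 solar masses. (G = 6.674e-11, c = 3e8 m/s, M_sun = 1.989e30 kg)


M = 29138.1 * 1.989e30 kg = 5.79556809e+34 kg. rs = 2GM/c^2 = 2 * 6.674e-11 * 5.79556809e+34 / (3e8)^2 = 8.595e+07

8.595e+07 m


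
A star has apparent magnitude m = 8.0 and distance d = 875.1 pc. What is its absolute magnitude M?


M = m - 5*log10(d) + 5 = 8.0 - 5*log10(875.1) + 5 = -1.7103

-1.7103


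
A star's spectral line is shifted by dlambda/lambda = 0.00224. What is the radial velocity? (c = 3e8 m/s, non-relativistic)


v = (dlambda/lambda) * c = 0.00224 * 3e8 = 672000.0

672000.0 m/s


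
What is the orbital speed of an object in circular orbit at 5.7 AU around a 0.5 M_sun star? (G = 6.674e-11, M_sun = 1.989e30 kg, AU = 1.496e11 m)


v = sqrt(GM/r) = sqrt(6.674e-11 * 9.945e+29 / 8.527e+11) = 8822.5123

8822.5123 m/s


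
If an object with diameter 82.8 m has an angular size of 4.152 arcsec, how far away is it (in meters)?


D = size / theta_rad, theta_rad = 4.152 * pi/(180*3600) = 2.013e-05, D = 4.113e+06

4.113e+06 m


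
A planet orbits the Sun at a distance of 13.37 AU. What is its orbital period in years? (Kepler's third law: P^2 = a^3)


P = a^(3/2) = 13.37^1.5 = 48.8874

48.8874 years


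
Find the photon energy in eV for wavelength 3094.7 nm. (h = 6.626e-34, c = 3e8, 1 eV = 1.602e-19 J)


E = hc/lambda = 6.626e-34 * 3e8 / 3.095e-06 = 6.423e-20 J = 0.401 eV

0.401 eV


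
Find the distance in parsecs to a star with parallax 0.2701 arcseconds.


d = 1/p = 1/0.2701 = 3.7023

3.7023 pc


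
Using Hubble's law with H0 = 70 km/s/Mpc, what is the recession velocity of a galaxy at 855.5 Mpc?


v = H0 * d = 70 * 855.5 = 59885.0

59885.0 km/s


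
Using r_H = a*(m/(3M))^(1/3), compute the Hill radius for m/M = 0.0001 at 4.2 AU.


r_H = a * (m/3M)^(1/3) = 4.2 * (0.0001/3)^(1/3) = 0.1352

0.1352 AU


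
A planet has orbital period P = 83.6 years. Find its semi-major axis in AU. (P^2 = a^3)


a = P^(2/3) = 83.6^(2/3) = 19.1192

19.1192 AU


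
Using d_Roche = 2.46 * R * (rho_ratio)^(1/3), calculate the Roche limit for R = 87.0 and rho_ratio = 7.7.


d_Roche = 2.46 * 87.0 * 7.7^(1/3) = 422.6212

422.6212


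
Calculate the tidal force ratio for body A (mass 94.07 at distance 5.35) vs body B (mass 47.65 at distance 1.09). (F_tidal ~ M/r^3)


Ratio = (M1/r1^3) / (M2/r2^3) = (94.07/5.35^3) / (47.65/1.09^3) = 0.0167

0.0167


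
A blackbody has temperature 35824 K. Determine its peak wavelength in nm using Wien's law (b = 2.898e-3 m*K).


lam_max = b / T = 2.898e-3 / 35824 = 8.090e-08 m = 80.8955 nm

80.8955 nm


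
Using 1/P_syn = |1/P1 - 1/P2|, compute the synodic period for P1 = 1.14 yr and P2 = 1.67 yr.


1/P_syn = |1/P1 - 1/P2| = |1/1.14 - 1/1.67| => P_syn = 3.5921

3.5921 years


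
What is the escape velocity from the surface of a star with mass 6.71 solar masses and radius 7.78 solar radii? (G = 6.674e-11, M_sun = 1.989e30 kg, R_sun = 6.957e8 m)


M = 6.71 * 1.989e30 kg = 1.334619e+31 kg; R = 7.78 * 6.957e8 m = 5.412546e+09 m. v_esc = sqrt(2GM/R) = sqrt(2 * 6.674e-11 * 1.334619e+31 / 5.412546e+09) = 573701.4539

573701.4539 m/s


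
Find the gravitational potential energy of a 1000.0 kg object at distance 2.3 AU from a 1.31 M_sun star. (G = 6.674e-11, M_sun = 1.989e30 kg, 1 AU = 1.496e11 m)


M = 1.31 * 1.989e30 kg = 2.60559e+30 kg; r = 2.3 AU * 1.496e11 m/AU = 3.4408e+11 m. U = -GM*m/r = -(6.674e-11 * 2.60559e+30 * 1000.0) / 3.4408e+11 = -5.054e+11

-5.054e+11 J


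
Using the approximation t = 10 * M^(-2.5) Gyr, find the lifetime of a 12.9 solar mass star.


t = 10 * M^(-2.5) = 10 * 12.9^(-2.5) = 0.0167

0.0167 Gyr


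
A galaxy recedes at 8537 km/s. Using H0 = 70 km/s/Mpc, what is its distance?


d = v / H0 = 8537 / 70 = 121.9571

121.9571 Mpc


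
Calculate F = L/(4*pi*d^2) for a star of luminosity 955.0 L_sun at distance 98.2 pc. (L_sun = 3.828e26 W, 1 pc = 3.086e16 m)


F = L / (4*pi*d^2) = 3.656e+29 / (4*pi*(3.030e+18)^2) = 3.168e-09

3.168e-09 W/m^2


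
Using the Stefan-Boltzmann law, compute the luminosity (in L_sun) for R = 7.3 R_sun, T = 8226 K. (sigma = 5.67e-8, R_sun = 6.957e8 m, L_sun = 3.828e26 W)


R = 7.3 * 6.957e8 m = 5.07861e+09 m. L = 4*pi*R^2*sigma*T^4 = 4*pi*(5.07861e+09)^2 * 5.67e-8 * 8226^4 = 8.414677396e+28 W. L/L_sun = 8.414677396e+28 / 3.828e26 = 219.8192

219.8192 L_sun


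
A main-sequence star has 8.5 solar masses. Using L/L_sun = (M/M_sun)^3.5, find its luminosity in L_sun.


L/L_sun = (M/M_sun)^3.5 = 8.5^3.5 = 1790.4667

1790.4667 L_sun


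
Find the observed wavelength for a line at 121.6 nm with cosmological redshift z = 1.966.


lam_obs = lam_emit * (1 + z) = 121.6 * (1 + 1.966) = 360.6656

360.6656 nm


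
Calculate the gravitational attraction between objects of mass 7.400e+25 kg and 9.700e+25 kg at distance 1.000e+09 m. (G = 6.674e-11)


F = G*m1*m2/r^2 = 6.674e-11 * 7.400e+25 * 9.700e+25 / (1.000e+09)^2 = 6.674e-11 * 7.178e+51 / 1.000e+18 = 4.791e+23

4.791e+23 N


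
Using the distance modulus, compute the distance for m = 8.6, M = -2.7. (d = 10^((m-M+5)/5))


d = 10^((m - M + 5)/5) = 10^((8.6 - -2.7 + 5)/5) = 1819.7009

1819.7009 pc


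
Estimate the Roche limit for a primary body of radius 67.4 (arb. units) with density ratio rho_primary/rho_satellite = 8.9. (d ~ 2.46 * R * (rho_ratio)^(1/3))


d_Roche = 2.46 * 67.4 * 8.9^(1/3) = 343.6041

343.6041


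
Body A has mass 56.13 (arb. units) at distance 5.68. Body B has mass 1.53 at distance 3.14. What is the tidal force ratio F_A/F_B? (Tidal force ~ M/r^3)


Ratio = (M1/r1^3) / (M2/r2^3) = (56.13/5.68^3) / (1.53/3.14^3) = 6.1979

6.1979


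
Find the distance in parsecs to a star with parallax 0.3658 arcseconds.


d = 1/p = 1/0.3658 = 2.7337

2.7337 pc


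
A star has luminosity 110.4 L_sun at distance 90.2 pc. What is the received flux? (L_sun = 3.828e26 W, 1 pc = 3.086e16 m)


F = L / (4*pi*d^2) = 4.226e+28 / (4*pi*(2.784e+18)^2) = 4.340e-10

4.340e-10 W/m^2


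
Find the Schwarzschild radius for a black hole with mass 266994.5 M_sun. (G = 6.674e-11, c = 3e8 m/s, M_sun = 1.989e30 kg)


M = 266994.5 * 1.989e30 kg = 5.310520605e+35 kg. rs = 2GM/c^2 = 2 * 6.674e-11 * 5.310520605e+35 / (3e8)^2 = 7.876e+08

7.876e+08 m


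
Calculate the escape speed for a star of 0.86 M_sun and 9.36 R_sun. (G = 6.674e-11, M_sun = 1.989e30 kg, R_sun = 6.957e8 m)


M = 0.86 * 1.989e30 kg = 1.71054e+30 kg; R = 9.36 * 6.957e8 m = 6.511752e+09 m. v_esc = sqrt(2GM/R) = sqrt(2 * 6.674e-11 * 1.71054e+30 / 6.511752e+09) = 187251.709

187251.709 m/s


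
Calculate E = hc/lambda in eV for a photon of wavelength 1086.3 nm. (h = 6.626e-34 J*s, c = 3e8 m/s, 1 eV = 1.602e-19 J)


E = hc/lambda = 6.626e-34 * 3e8 / 1.086e-06 = 1.830e-19 J = 1.1422 eV

1.1422 eV


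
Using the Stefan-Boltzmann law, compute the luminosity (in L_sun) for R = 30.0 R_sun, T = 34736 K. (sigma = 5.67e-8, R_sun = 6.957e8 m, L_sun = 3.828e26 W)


R = 30.0 * 6.957e8 m = 2.0871e+10 m. L = 4*pi*R^2*sigma*T^4 = 4*pi*(2.0871e+10)^2 * 5.67e-8 * 34736^4 = 4.518545538e+32 W. L/L_sun = 4.518545538e+32 / 3.828e26 = 1.180e+06

1.180e+06 L_sun


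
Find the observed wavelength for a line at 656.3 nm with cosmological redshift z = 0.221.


lam_obs = lam_emit * (1 + z) = 656.3 * (1 + 0.221) = 801.3423

801.3423 nm


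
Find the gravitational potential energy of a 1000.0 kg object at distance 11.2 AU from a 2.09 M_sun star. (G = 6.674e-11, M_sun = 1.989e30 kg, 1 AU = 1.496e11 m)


M = 2.09 * 1.989e30 kg = 4.15701e+30 kg; r = 11.2 AU * 1.496e11 m/AU = 1.67552e+12 m. U = -GM*m/r = -(6.674e-11 * 4.15701e+30 * 1000.0) / 1.67552e+12 = -1.656e+11

-1.656e+11 J


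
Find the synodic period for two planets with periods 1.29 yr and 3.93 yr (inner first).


1/P_syn = |1/P1 - 1/P2| = |1/1.29 - 1/3.93| => P_syn = 1.9203

1.9203 years


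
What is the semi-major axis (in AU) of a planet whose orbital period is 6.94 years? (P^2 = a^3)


a = P^(2/3) = 6.94^(2/3) = 3.6384

3.6384 AU


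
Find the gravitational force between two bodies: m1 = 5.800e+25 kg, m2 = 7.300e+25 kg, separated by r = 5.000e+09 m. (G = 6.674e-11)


F = G*m1*m2/r^2 = 6.674e-11 * 5.800e+25 * 7.300e+25 / (5.000e+09)^2 = 6.674e-11 * 4.234e+51 / 2.500e+19 = 1.130e+22

1.130e+22 N


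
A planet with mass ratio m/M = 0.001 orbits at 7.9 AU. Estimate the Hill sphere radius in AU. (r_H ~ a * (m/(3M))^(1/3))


r_H = a * (m/3M)^(1/3) = 7.9 * (0.001/3)^(1/3) = 0.5478

0.5478 AU


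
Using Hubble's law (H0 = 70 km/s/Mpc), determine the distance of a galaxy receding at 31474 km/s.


d = v / H0 = 31474 / 70 = 449.6286

449.6286 Mpc


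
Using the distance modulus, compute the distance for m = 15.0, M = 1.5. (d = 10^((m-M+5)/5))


d = 10^((m - M + 5)/5) = 10^((15.0 - 1.5 + 5)/5) = 5011.8723

5011.8723 pc


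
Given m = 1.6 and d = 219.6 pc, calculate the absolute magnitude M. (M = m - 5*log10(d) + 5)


M = m - 5*log10(d) + 5 = 1.6 - 5*log10(219.6) + 5 = -5.1082

-5.1082


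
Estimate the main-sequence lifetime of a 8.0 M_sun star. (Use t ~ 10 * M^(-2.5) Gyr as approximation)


t = 10 * M^(-2.5) = 10 * 8.0^(-2.5) = 0.0552

0.0552 Gyr


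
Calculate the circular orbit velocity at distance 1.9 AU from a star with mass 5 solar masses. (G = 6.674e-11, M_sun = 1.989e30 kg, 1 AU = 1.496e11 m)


v = sqrt(GM/r) = sqrt(6.674e-11 * 9.945e+30 / 2.842e+11) = 48322.8898

48322.8898 m/s


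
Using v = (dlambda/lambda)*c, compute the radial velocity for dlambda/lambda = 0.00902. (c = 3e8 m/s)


v = (dlambda/lambda) * c = 0.00902 * 3e8 = 2.706e+06

2.706e+06 m/s


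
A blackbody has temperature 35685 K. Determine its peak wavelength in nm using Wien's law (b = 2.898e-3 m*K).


lam_max = b / T = 2.898e-3 / 35685 = 8.121e-08 m = 81.2106 nm

81.2106 nm


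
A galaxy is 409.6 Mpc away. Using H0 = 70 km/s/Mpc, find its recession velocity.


v = H0 * d = 70 * 409.6 = 28672.0

28672.0 km/s


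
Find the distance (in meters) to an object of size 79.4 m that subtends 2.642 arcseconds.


D = size / theta_rad, theta_rad = 2.642 * pi/(180*3600) = 1.281e-05, D = 6.199e+06

6.199e+06 m


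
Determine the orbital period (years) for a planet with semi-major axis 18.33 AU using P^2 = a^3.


P = a^(3/2) = 18.33^1.5 = 78.4772

78.4772 years


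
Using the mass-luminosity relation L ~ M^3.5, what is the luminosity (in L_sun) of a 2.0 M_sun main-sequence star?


L/L_sun = (M/M_sun)^3.5 = 2.0^3.5 = 11.3137

11.3137 L_sun


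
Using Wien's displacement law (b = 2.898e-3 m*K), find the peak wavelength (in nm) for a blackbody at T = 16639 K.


lam_max = b / T = 2.898e-3 / 16639 = 1.742e-07 m = 174.1691 nm

174.1691 nm


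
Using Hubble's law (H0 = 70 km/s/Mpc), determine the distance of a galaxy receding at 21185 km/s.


d = v / H0 = 21185 / 70 = 302.6429

302.6429 Mpc


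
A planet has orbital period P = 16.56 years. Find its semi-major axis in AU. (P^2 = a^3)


a = P^(2/3) = 16.56^(2/3) = 6.4969

6.4969 AU


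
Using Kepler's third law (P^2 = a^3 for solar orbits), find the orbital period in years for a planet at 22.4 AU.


P = a^(3/2) = 22.4^1.5 = 106.0161

106.0161 years


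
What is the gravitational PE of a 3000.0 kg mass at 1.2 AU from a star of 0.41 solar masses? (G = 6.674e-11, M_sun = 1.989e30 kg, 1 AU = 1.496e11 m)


M = 0.41 * 1.989e30 kg = 8.1549e+29 kg; r = 1.2 AU * 1.496e11 m/AU = 1.7952e+11 m. U = -GM*m/r = -(6.674e-11 * 8.1549e+29 * 3000.0) / 1.7952e+11 = -9.095e+11

-9.095e+11 J


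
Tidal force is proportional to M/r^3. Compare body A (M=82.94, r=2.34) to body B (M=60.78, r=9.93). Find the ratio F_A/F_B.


Ratio = (M1/r1^3) / (M2/r2^3) = (82.94/2.34^3) / (60.78/9.93^3) = 104.2806

104.2806


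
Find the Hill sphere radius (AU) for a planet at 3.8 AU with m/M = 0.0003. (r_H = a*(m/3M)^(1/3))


r_H = a * (m/3M)^(1/3) = 3.8 * (0.0003/3)^(1/3) = 0.1764

0.1764 AU


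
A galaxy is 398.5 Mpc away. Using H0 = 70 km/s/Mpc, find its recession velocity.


v = H0 * d = 70 * 398.5 = 27895.0

27895.0 km/s


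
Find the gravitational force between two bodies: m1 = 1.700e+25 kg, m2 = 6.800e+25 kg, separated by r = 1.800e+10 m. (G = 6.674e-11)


F = G*m1*m2/r^2 = 6.674e-11 * 1.700e+25 * 6.800e+25 / (1.800e+10)^2 = 6.674e-11 * 1.156e+51 / 3.240e+20 = 2.381e+20

2.381e+20 N


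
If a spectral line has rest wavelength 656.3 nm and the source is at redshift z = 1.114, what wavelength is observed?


lam_obs = lam_emit * (1 + z) = 656.3 * (1 + 1.114) = 1387.4182

1387.4182 nm


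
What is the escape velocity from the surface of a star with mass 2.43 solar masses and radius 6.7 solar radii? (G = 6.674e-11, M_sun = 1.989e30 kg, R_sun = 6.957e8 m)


M = 2.43 * 1.989e30 kg = 4.83327e+30 kg; R = 6.7 * 6.957e8 m = 4.66119e+09 m. v_esc = sqrt(2GM/R) = sqrt(2 * 6.674e-11 * 4.83327e+30 / 4.66119e+09) = 372031.9378

372031.9378 m/s


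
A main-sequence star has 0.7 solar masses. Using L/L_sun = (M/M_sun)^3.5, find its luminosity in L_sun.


L/L_sun = (M/M_sun)^3.5 = 0.7^3.5 = 0.287

0.287 L_sun


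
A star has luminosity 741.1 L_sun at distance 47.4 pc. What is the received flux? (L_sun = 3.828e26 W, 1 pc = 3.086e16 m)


F = L / (4*pi*d^2) = 2.837e+29 / (4*pi*(1.463e+18)^2) = 1.055e-08

1.055e-08 W/m^2


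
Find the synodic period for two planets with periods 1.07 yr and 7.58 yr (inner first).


1/P_syn = |1/P1 - 1/P2| = |1/1.07 - 1/7.58| => P_syn = 1.2459

1.2459 years


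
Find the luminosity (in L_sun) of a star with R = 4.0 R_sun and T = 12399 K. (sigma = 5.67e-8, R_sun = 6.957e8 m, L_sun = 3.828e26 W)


R = 4.0 * 6.957e8 m = 2.7828e+09 m. L = 4*pi*R^2*sigma*T^4 = 4*pi*(2.7828e+09)^2 * 5.67e-8 * 12399^4 = 1.304077952e+29 W. L/L_sun = 1.304077952e+29 / 3.828e26 = 340.6682

340.6682 L_sun


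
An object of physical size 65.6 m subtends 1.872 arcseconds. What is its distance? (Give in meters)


D = size / theta_rad, theta_rad = 1.872 * pi/(180*3600) = 9.076e-06, D = 7.228e+06

7.228e+06 m


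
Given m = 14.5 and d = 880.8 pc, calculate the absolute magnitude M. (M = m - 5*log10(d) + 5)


M = m - 5*log10(d) + 5 = 14.5 - 5*log10(880.8) + 5 = 4.7756

4.7756


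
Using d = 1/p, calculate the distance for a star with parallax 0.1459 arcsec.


d = 1/p = 1/0.1459 = 6.854

6.854 pc


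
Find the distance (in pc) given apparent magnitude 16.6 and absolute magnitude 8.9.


d = 10^((m - M + 5)/5) = 10^((16.6 - 8.9 + 5)/5) = 346.7369

346.7369 pc


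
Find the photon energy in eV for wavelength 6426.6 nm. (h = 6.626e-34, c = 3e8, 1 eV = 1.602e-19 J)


E = hc/lambda = 6.626e-34 * 3e8 / 6.427e-06 = 3.093e-20 J = 0.1931 eV

0.1931 eV


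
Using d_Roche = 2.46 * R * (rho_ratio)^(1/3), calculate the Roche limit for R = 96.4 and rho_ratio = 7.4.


d_Roche = 2.46 * 96.4 * 7.4^(1/3) = 462.1214

462.1214


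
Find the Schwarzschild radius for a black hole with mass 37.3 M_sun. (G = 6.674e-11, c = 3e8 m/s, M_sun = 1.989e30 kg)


M = 37.3 * 1.989e30 kg = 7.41897e+31 kg. rs = 2GM/c^2 = 2 * 6.674e-11 * 7.41897e+31 / (3e8)^2 = 110031.5684

110031.5684 m


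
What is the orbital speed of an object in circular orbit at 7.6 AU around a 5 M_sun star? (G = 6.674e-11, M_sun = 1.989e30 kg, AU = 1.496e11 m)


v = sqrt(GM/r) = sqrt(6.674e-11 * 9.945e+30 / 1.137e+12) = 24161.4449

24161.4449 m/s


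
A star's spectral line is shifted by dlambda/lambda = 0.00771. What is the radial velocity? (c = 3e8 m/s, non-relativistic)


v = (dlambda/lambda) * c = 0.00771 * 3e8 = 2.313e+06

2.313e+06 m/s


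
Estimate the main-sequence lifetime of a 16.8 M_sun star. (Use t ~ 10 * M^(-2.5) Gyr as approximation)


t = 10 * M^(-2.5) = 10 * 16.8^(-2.5) = 0.0086

0.0086 Gyr


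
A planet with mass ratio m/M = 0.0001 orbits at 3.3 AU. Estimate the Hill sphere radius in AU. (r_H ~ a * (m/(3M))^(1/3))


r_H = a * (m/3M)^(1/3) = 3.3 * (0.0001/3)^(1/3) = 0.1062

0.1062 AU


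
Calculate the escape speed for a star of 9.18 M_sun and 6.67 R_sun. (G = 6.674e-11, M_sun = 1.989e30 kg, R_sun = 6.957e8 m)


M = 9.18 * 1.989e30 kg = 1.825902e+31 kg; R = 6.67 * 6.957e8 m = 4.640319e+09 m. v_esc = sqrt(2GM/R) = sqrt(2 * 6.674e-11 * 1.825902e+31 / 4.640319e+09) = 724724.4486

724724.4486 m/s


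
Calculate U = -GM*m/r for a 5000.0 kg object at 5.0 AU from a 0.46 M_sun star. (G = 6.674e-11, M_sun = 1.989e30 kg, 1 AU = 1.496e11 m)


M = 0.46 * 1.989e30 kg = 9.1494e+29 kg; r = 5.0 AU * 1.496e11 m/AU = 7.48e+11 m. U = -GM*m/r = -(6.674e-11 * 9.1494e+29 * 5000.0) / 7.48e+11 = -4.082e+11

-4.082e+11 J


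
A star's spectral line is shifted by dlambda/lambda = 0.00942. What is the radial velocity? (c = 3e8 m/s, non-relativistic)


v = (dlambda/lambda) * c = 0.00942 * 3e8 = 2.826e+06

2.826e+06 m/s


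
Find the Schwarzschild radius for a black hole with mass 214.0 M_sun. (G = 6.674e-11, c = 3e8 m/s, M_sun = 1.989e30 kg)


M = 214.0 * 1.989e30 kg = 4.25646e+32 kg. rs = 2GM/c^2 = 2 * 6.674e-11 * 4.25646e+32 / (3e8)^2 = 631280.312

631280.312 m


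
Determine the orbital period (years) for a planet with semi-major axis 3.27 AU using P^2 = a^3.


P = a^(3/2) = 3.27^1.5 = 5.9132

5.9132 years


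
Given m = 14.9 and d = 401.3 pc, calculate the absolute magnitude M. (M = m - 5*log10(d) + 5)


M = m - 5*log10(d) + 5 = 14.9 - 5*log10(401.3) + 5 = 6.8827

6.8827


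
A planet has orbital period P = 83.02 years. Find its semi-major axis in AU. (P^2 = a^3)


a = P^(2/3) = 83.02^(2/3) = 19.0307

19.0307 AU


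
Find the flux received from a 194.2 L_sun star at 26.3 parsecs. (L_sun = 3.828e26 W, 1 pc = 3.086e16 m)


F = L / (4*pi*d^2) = 7.434e+28 / (4*pi*(8.116e+17)^2) = 8.981e-09

8.981e-09 W/m^2


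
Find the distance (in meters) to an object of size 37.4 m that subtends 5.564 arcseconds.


D = size / theta_rad, theta_rad = 5.564 * pi/(180*3600) = 2.698e-05, D = 1.386e+06

1.386e+06 m


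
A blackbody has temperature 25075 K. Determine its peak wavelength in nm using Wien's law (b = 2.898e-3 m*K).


lam_max = b / T = 2.898e-3 / 25075 = 1.156e-07 m = 115.5733 nm

115.5733 nm


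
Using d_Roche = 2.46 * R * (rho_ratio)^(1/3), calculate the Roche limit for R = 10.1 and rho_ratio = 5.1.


d_Roche = 2.46 * 10.1 * 5.1^(1/3) = 42.7674

42.7674


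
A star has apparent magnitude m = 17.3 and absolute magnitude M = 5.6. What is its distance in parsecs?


d = 10^((m - M + 5)/5) = 10^((17.3 - 5.6 + 5)/5) = 2187.7616

2187.7616 pc


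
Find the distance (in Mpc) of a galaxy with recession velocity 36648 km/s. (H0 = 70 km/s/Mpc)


d = v / H0 = 36648 / 70 = 523.5429

523.5429 Mpc


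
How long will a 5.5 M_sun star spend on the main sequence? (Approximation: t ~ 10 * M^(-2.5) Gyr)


t = 10 * M^(-2.5) = 10 * 5.5^(-2.5) = 0.141

0.141 Gyr


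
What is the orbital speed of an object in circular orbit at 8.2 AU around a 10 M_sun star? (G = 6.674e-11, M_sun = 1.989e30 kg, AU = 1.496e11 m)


v = sqrt(GM/r) = sqrt(6.674e-11 * 1.989e+31 / 1.227e+12) = 32895.5968

32895.5968 m/s


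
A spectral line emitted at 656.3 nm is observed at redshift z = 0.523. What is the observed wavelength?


lam_obs = lam_emit * (1 + z) = 656.3 * (1 + 0.523) = 999.5449

999.5449 nm


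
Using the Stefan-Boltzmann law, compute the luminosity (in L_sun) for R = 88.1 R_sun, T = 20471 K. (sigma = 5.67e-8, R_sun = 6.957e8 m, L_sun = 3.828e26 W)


R = 88.1 * 6.957e8 m = 6.129117e+10 m. L = 4*pi*R^2*sigma*T^4 = 4*pi*(6.129117e+10)^2 * 5.67e-8 * 20471^4 = 4.700509985e+32 W. L/L_sun = 4.700509985e+32 / 3.828e26 = 1.228e+06

1.228e+06 L_sun
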